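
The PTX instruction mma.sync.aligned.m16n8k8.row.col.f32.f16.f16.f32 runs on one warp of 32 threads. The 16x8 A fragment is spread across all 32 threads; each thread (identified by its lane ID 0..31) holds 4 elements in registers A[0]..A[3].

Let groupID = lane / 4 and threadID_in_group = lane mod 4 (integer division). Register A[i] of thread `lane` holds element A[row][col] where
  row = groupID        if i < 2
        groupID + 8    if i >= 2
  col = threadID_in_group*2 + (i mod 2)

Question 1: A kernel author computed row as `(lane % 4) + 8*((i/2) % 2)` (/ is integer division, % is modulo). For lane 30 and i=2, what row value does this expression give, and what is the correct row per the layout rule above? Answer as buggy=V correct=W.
buggy=10 correct=15

`(lane % 4) + 8*((i/2) % 2)`[30,2]->10
lane 30: gid=7 (30/4), tid=2 (30%4)
i=2: r=7+8=15, c=2*2+0=4
row: 10 vs 15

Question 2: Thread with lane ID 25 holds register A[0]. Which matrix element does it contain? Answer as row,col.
6,2

L=25->gid=25>>2=6, tid=25&3=1
[0]->row 6+0=6  col 1·2+0=2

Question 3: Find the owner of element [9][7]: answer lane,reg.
7,3

r=9⇒gr=1,Rb=1  c=7⇒th=3,odd=1
L=1*4+3=7  i=1*2+1=3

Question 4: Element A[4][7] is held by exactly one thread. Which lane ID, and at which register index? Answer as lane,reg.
r:4=>grp=4,rB=0  c:7=>tig=3,lo=1
L=4*4+3=19  i=0*2+1=1

19,1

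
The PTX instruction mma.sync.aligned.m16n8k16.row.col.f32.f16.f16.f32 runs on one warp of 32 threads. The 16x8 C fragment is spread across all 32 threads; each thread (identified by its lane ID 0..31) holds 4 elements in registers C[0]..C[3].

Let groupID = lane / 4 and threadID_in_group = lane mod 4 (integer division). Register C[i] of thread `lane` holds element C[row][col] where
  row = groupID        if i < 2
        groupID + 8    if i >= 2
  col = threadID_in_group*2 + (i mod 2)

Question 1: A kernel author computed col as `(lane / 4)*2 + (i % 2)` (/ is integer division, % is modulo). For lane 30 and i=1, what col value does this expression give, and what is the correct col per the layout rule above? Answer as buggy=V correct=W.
`(lane / 4)*2 + (i % 2)`[30,1]→15
lane 30: G=7 (30/4), T=2 (30%4)
i=1: r=7+0=7, c=2*2+1=5
col: 15 vs 5

buggy=15 correct=5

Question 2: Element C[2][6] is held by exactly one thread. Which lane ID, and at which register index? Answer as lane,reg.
11,0

r:2=>grp=2,rB=0  c:6=>tig=3,lo=0
L=2*4+3=11  i=0*2+0=0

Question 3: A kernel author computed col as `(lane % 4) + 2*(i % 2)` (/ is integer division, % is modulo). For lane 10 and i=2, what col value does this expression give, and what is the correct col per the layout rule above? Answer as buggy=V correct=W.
buggy=2 correct=4

`(lane % 4) + 2*(i % 2)`[10,2]→2
lane 10: G=2 (10/4), T=2 (10%4)
i=2: r=2+8=10, c=2*2+0=4
col: 2 vs 4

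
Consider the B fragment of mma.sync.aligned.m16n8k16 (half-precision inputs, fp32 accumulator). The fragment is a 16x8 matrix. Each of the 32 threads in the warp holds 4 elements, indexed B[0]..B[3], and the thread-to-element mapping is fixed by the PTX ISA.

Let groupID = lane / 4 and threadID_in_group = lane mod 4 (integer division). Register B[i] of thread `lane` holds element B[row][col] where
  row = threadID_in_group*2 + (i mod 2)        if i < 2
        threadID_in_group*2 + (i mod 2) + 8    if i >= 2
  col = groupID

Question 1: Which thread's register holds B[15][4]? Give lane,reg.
c=4->g=4  r=15->rb=1,t=3,b0=1
L=4*4+3=19  i=1*2+1=3

19,3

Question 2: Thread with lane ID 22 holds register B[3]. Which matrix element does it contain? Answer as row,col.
lane 22→22/4=5, 22 mod 4=2
i=3  r:2·2+1+8→13  c:5

13,5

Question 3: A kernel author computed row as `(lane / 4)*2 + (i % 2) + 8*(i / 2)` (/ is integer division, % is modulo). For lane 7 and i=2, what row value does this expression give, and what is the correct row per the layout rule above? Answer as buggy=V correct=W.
`(lane / 4)*2 + (i % 2) + 8*(i / 2)`[7,2]->10
lane 7->7/4=1, 7 mod 4=3
i=2  r:2·3+0+8->14  c:1
row: 10 vs 14

buggy=10 correct=14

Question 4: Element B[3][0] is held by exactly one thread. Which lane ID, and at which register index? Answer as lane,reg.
1,1

c=0→G=0  r=3→rhi=0,T=1,p=1
L=0*4+1=1  i=0*2+1=1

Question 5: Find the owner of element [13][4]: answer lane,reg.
18,3

c: 4->gid=4  r: 13->r8=1,tid=2,i&1=1
L=4*4+2=18  i=1*2+1=3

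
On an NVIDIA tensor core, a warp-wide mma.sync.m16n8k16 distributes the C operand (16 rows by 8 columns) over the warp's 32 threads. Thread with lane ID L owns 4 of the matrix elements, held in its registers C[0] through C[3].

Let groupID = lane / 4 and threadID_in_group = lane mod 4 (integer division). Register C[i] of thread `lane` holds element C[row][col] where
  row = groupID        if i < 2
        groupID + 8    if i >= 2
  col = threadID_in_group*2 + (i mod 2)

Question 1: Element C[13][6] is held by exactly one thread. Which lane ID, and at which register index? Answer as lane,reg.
23,2

r=13→G=5,rhi=1  c=6→T=3,p=0
L=5*4+3=23  i=1*2+0=2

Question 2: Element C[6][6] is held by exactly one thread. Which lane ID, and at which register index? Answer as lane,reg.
r=6→G=6,rhi=0  c=6→T=3,p=0
L=6*4+3=27  i=0*2+0=0

27,0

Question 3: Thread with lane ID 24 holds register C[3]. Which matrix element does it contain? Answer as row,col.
14,1

24: gr=6,th=0
[3] (6+8,0*2+1) = (14,1)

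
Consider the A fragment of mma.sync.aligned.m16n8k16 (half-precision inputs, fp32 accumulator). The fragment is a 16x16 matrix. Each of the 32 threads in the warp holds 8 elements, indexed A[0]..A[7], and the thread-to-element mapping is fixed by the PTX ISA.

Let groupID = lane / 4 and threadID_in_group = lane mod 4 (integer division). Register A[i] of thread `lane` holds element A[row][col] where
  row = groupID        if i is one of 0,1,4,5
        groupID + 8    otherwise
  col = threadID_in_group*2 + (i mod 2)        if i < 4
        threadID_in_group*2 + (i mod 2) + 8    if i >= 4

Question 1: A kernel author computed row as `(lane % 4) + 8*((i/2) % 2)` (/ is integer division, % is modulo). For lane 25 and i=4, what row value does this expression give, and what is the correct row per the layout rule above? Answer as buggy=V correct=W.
`(lane % 4) + 8*((i/2) % 2)`[25,4]→1
lane 25: G=6 (25/4), T=1 (25%4)
i=4: r=6+0=6, c=1*2+0+8=10
row: 1 vs 6

buggy=1 correct=6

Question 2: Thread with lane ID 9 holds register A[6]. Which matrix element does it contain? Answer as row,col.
L=9->gid=9>>2=2, tid=9&3=1
[6]->row 2+8=10  col 1·2+0+8=10

10,10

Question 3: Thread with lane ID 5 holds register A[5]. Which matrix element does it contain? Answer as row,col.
L=5⇒gr=5>>2=1, th=5&3=1
[5]⇒row 1+0=1  col 1·2+1+8=11

1,11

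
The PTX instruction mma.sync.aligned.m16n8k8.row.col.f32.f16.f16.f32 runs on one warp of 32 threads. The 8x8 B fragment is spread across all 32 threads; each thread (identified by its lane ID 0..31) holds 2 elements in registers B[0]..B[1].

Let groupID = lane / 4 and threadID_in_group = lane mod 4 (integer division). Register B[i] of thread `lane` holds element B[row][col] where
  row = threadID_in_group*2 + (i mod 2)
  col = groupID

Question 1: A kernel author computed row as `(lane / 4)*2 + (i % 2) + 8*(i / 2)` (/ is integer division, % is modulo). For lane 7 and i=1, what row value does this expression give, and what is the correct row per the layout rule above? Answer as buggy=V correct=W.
`(lane / 4)*2 + (i % 2) + 8*(i / 2)`[7,1]⇒3
L=7⇒gr=7>>2=1, th=7&3=3
[1]⇒row 3·2+1=7  col gr=1
row: 3 vs 7

buggy=3 correct=7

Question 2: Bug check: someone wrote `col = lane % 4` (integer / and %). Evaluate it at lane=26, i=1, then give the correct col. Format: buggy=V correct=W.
`lane % 4`[26,1]⇒2
L=26⇒gr=26>>2=6, th=26&3=2
[1]⇒row 2·2+1=5  col gr=6
col: 2 vs 6

buggy=2 correct=6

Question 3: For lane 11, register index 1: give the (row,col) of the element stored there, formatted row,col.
L=11=>grp=11>>2=2, tig=11&3=3
[1]=>row 3·2+1=7  col grp=2

7,2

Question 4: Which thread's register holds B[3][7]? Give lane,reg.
c:7=>grp=7  r:3=>tig=1,lo=1
L=7*4+1=29  i=1=1

29,1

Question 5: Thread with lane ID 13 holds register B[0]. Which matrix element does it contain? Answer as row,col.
13: G=3,T=1
[0] (1*2+0,3) = (2,3)

2,3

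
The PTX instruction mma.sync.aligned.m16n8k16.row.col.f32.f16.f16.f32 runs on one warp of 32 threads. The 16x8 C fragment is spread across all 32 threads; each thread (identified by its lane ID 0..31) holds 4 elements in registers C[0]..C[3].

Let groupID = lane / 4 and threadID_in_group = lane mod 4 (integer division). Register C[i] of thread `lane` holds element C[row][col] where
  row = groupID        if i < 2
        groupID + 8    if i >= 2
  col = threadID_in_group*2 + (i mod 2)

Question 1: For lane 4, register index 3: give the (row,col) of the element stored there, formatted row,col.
9,1

lane 4->4/4=1, 4 mod 4=0
i=3  r:1+8->9  c:2·0+1->1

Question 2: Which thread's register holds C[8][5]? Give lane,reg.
r=8→G=0,rhi=1  c=5→T=2,p=1
L=0*4+2=2  i=1*2+1=3

2,3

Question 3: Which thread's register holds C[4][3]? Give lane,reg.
17,1

r:4=>grp=4,rB=0  c:3=>tig=1,lo=1
L=4*4+1=17  i=0*2+1=1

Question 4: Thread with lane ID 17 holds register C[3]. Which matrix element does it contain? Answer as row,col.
17: gid=4,tid=1
[3] (4+8,1*2+1) = (12,3)

12,3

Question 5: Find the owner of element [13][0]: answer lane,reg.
20,2

r:13=>grp=5,rB=1  c:0=>tig=0,lo=0
L=5*4+0=20  i=1*2+0=2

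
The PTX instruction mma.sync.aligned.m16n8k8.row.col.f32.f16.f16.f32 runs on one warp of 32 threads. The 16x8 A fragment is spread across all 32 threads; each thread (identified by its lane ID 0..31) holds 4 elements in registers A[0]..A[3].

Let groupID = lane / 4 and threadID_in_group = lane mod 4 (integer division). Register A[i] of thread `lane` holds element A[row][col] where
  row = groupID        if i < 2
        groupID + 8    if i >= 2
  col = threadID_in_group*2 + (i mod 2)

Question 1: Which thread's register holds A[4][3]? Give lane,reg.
17,1

r=4→G=4,rhi=0  c=3→T=1,p=1
L=4*4+1=17  i=0*2+1=1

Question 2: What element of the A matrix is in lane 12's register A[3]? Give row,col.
L=12=>grp=12>>2=3, tig=12&3=0
[3]=>row 3+8=11  col 0·2+1=1

11,1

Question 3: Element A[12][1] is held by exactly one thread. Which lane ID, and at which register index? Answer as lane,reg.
r:12=>grp=4,rB=1  c:1=>tig=0,lo=1
L=4*4+0=16  i=1*2+1=3

16,3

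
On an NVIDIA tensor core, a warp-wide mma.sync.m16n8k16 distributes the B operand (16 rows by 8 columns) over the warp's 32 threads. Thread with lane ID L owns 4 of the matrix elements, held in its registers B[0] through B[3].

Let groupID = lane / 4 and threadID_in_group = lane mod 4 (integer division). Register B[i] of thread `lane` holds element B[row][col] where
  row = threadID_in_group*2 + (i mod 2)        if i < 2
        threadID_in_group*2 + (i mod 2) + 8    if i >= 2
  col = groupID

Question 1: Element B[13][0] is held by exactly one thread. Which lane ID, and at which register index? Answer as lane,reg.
c: 0->gid=0  r: 13->r8=1,tid=2,i&1=1
L=0*4+2=2  i=1*2+1=3

2,3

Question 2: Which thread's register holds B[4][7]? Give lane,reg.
30,0

c:7=>grp=7  r:4=>rB=0,tig=2,lo=0
L=7*4+2=30  i=0*2+0=0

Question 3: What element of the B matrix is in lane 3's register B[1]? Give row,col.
7,0

lane 3->3/4=0, 3 mod 4=3
i=1  r:2·3+1+0->7  c:0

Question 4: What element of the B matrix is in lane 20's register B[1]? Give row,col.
20: gid=5,tid=0
[1] (0*2+1+0,5) = (1,5)

1,5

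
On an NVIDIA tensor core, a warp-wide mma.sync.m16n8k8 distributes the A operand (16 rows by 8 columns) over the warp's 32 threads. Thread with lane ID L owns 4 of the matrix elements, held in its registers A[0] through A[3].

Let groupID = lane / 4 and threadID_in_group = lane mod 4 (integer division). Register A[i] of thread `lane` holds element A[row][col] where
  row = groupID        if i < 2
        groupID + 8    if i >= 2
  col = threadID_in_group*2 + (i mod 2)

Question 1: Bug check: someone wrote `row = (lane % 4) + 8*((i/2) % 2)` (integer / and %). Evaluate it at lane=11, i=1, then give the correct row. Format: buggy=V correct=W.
buggy=3 correct=2

`(lane % 4) + 8*((i/2) % 2)`[11,1]→3
lane 11: G=2 (11/4), T=3 (11%4)
i=1: r=2+0=2, c=3*2+1=7
row: 3 vs 2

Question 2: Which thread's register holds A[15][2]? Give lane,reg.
29,2

r=15⇒gr=7,Rb=1  c=2⇒th=1,odd=0
L=7*4+1=29  i=1*2+0=2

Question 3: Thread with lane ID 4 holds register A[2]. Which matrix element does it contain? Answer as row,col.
9,0

lane 4->4/4=1, 4 mod 4=0
i=2  r:1+8->9  c:2·0+0->0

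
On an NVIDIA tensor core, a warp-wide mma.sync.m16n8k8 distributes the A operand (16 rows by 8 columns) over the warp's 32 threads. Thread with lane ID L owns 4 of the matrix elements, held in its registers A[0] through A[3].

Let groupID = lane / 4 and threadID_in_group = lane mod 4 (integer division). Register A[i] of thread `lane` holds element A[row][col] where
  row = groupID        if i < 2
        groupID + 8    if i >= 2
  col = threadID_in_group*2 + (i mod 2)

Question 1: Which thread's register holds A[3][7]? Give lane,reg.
15,1

r=3→G=3,rhi=0  c=7→T=3,p=1
L=3*4+3=15  i=0*2+1=1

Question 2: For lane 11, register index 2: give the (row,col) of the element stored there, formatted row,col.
10,6

lane 11=>11/4=2, 11 mod 4=3
i=2  r:2+8=>10  c:2·3+0=>6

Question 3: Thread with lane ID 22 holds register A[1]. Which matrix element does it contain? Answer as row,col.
5,5

22: grp=5,tig=2
[1] (5+0,2*2+1) = (5,5)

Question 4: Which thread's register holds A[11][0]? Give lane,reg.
r: 11->gid=3,r8=1  c: 0->tid=0,i&1=0
L=3*4+0=12  i=1*2+0=2

12,2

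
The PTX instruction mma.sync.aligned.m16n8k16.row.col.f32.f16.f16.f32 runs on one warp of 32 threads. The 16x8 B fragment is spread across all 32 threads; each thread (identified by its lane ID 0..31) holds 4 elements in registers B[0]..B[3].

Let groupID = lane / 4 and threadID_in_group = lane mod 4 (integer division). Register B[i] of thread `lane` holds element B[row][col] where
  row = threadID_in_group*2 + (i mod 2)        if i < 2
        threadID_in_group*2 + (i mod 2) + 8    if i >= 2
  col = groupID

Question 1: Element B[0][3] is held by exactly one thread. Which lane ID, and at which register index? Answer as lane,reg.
12,0

c: 3->gid=3  r: 0->r8=0,tid=0,i&1=0
L=3*4+0=12  i=0*2+0=0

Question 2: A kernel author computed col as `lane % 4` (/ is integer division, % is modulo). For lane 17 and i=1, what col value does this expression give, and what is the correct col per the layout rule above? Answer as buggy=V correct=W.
buggy=1 correct=4

`lane % 4`[17,1]->1
lane 17->17/4=4, 17 mod 4=1
i=1  r:2·1+1+0->3  c:4
col: 1 vs 4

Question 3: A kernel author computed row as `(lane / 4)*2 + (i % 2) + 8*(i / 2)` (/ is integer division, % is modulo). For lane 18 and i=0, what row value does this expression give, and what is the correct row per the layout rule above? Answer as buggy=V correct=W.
buggy=8 correct=4

`(lane / 4)*2 + (i % 2) + 8*(i / 2)`[18,0]=>8
lane 18=>18/4=4, 18 mod 4=2
i=0  r:2·2+0+0=>4  c:4
row: 8 vs 4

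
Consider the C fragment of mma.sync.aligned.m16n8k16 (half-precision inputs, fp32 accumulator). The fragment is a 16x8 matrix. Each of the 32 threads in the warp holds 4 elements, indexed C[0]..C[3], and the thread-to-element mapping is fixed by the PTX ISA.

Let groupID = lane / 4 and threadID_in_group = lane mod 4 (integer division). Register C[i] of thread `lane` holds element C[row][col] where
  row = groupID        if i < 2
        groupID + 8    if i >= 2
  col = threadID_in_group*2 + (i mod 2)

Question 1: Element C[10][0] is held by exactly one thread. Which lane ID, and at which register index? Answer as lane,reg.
8,2

r: 10->gid=2,r8=1  c: 0->tid=0,i&1=0
L=2*4+0=8  i=1*2+0=2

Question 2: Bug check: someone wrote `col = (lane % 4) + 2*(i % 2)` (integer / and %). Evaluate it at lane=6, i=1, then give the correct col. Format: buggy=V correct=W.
`(lane % 4) + 2*(i % 2)`[6,1]=>4
lane 6: grp=1 (6/4), tig=2 (6%4)
i=1: r=1+0=1, c=2*2+1=5
col: 4 vs 5

buggy=4 correct=5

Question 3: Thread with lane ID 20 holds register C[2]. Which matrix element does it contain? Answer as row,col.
13,0

lane 20->20/4=5, 20 mod 4=0
i=2  r:5+8->13  c:2·0+0->0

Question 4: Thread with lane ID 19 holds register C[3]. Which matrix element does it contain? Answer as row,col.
12,7

lane 19->19/4=4, 19 mod 4=3
i=3  r:4+8->12  c:2·3+1->7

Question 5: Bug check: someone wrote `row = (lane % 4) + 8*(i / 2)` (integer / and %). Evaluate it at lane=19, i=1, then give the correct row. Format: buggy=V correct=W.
`(lane % 4) + 8*(i / 2)`[19,1]⇒3
lane 19: gr=4 (19/4), th=3 (19%4)
i=1: r=4+0=4, c=3*2+1=7
row: 3 vs 4

buggy=3 correct=4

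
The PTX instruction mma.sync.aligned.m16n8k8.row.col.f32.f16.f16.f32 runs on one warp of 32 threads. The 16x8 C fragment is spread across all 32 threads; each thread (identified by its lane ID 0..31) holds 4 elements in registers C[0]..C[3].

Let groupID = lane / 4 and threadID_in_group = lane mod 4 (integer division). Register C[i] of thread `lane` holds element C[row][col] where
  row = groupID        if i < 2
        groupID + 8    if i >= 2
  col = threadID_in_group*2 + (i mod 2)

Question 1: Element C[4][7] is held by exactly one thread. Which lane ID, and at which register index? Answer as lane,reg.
r: 4->gid=4,r8=0  c: 7->tid=3,i&1=1
L=4*4+3=19  i=0*2+1=1

19,1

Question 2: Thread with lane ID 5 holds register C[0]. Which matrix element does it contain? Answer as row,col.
1,2

lane 5: G=1 (5/4), T=1 (5%4)
i=0: r=1+0=1, c=1*2+0=2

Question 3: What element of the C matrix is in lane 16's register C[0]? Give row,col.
4,0

16: g=4,t=0
[0] (4+0,0*2+0) = (4,0)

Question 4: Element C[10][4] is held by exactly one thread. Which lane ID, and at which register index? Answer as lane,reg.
r=10→G=2,rhi=1  c=4→T=2,p=0
L=2*4+2=10  i=1*2+0=2

10,2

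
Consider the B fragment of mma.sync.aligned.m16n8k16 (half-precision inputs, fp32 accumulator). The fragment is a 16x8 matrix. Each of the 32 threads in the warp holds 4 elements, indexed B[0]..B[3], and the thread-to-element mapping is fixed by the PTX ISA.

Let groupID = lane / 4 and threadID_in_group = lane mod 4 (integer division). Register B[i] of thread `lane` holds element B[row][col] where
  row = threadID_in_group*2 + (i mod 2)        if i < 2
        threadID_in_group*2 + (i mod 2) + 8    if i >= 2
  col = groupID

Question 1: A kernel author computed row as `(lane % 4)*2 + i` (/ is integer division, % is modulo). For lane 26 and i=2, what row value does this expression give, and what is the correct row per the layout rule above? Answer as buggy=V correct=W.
buggy=6 correct=12

`(lane % 4)*2 + i`[26,2]⇒6
26: gr=6,th=2
[2] (2*2+0+8,6) = (12,6)
row: 6 vs 12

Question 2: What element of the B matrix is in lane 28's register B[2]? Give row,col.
8,7

L=28⇒gr=28>>2=7, th=28&3=0
[2]⇒row 0·2+0+8=8  col gr=7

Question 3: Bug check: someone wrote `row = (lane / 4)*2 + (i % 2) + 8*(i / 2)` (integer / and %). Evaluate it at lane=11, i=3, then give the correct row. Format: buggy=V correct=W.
`(lane / 4)*2 + (i % 2) + 8*(i / 2)`[11,3]->13
lane 11: gid=2 (11/4), tid=3 (11%4)
i=3: r=3*2+1+8=15, c=gid=2
row: 13 vs 15

buggy=13 correct=15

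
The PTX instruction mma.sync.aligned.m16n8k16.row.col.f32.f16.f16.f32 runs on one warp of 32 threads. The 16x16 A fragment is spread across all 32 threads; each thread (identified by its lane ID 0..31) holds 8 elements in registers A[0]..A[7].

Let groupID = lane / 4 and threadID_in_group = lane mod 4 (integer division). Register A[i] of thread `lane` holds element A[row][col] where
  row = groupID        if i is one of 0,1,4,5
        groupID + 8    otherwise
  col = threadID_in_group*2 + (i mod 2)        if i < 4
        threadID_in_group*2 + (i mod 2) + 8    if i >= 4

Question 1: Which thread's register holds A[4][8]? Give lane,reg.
r: 4->gid=4,r8=0  c: 8->c8=1,tid=0,i&1=0
L=4*4+0=16  i=1*4+0*2+0=4

16,4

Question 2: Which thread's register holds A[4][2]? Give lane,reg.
r=4→G=4,rhi=0  c=2→chi=0,T=1,p=0
L=4*4+1=17  i=0*4+0*2+0=0

17,0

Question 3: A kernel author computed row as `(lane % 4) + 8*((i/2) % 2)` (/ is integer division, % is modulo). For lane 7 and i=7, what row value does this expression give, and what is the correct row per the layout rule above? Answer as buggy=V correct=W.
`(lane % 4) + 8*((i/2) % 2)`[7,7]->11
L=7->g=7>>2=1, t=7&3=3
[7]->row 1+8=9  col 3·2+1+8=15
row: 11 vs 9

buggy=11 correct=9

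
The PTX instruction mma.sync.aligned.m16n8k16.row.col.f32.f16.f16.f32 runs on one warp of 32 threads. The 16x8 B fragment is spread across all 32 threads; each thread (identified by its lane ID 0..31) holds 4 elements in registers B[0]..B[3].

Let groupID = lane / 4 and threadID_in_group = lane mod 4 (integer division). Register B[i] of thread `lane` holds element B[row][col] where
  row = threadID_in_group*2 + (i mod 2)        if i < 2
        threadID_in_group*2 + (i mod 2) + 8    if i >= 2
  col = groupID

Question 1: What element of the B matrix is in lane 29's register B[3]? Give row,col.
11,7

L=29->gid=29>>2=7, tid=29&3=1
[3]->row 1·2+1+8=11  col gid=7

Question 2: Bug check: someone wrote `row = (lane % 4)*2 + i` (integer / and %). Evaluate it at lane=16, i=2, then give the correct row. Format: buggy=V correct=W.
`(lane % 4)*2 + i`[16,2]->2
L=16->gid=16>>2=4, tid=16&3=0
[2]->row 0·2+0+8=8  col gid=4
row: 2 vs 8

buggy=2 correct=8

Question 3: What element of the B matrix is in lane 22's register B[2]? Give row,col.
12,5

lane 22: grp=5 (22/4), tig=2 (22%4)
i=2: r=2*2+0+8=12, c=grp=5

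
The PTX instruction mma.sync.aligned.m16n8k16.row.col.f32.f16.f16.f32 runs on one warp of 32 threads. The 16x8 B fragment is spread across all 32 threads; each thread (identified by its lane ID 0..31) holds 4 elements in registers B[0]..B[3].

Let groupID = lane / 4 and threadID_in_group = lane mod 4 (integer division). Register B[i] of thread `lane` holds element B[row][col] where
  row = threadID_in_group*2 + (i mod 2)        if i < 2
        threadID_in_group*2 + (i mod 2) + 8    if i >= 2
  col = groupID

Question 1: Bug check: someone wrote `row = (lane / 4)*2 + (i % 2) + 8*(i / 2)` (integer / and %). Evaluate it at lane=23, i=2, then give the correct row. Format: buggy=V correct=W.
buggy=18 correct=14

`(lane / 4)*2 + (i % 2) + 8*(i / 2)`[23,2]=>18
L=23=>grp=23>>2=5, tig=23&3=3
[2]=>row 3·2+0+8=14  col grp=5
row: 18 vs 14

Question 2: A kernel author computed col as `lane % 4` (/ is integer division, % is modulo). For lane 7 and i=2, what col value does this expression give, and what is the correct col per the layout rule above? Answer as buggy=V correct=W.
buggy=3 correct=1

`lane % 4`[7,2]=>3
lane 7=>7/4=1, 7 mod 4=3
i=2  r:2·3+0+8=>14  c:1
col: 3 vs 1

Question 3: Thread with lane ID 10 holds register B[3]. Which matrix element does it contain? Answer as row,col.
L=10→G=10>>2=2, T=10&3=2
[3]→row 2·2+1+8=13  col G=2

13,2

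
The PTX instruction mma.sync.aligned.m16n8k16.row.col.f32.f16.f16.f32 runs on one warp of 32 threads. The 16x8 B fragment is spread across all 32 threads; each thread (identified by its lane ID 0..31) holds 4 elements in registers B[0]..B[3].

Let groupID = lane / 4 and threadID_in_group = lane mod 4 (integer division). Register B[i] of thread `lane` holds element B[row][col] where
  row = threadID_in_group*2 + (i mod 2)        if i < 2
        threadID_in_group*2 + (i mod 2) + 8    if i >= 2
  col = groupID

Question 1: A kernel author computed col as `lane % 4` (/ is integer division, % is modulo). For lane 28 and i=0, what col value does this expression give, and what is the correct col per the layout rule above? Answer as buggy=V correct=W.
buggy=0 correct=7

`lane % 4`[28,0]->0
lane 28: g=7 (28/4), t=0 (28%4)
i=0: r=0*2+0+0=0, c=g=7
col: 0 vs 7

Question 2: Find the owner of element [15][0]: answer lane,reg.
3,3

c=0->g=0  r=15->rb=1,t=3,b0=1
L=0*4+3=3  i=1*2+1=3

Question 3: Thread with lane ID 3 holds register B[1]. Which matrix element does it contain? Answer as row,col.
7,0

3: G=0,T=3
[1] (3*2+1+0,0) = (7,0)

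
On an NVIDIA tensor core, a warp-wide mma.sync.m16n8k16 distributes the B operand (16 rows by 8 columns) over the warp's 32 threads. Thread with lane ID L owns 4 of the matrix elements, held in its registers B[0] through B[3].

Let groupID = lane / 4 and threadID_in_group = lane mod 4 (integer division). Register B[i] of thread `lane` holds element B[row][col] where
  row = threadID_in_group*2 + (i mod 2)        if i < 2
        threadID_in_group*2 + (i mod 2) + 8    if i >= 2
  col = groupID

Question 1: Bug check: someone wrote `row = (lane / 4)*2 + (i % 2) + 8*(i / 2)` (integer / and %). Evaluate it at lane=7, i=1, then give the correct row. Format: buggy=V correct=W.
buggy=3 correct=7

`(lane / 4)*2 + (i % 2) + 8*(i / 2)`[7,1]→3
L=7→G=7>>2=1, T=7&3=3
[1]→row 3·2+1+0=7  col G=1
row: 3 vs 7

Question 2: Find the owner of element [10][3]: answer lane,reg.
13,2

c: 3->gid=3  r: 10->r8=1,tid=1,i&1=0
L=3*4+1=13  i=1*2+0=2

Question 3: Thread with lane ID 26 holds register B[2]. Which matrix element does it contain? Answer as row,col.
12,6

lane 26: grp=6 (26/4), tig=2 (26%4)
i=2: r=2*2+0+8=12, c=grp=6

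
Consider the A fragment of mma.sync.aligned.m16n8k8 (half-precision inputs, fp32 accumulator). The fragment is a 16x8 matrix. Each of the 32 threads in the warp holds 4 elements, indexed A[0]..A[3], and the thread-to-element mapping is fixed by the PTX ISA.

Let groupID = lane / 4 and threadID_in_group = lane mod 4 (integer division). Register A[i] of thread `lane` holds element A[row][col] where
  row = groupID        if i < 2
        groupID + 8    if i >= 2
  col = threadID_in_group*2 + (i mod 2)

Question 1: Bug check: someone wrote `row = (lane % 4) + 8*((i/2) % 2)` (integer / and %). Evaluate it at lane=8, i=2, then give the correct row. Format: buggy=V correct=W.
`(lane % 4) + 8*((i/2) % 2)`[8,2]->8
lane 8: g=2 (8/4), t=0 (8%4)
i=2: r=2+8=10, c=0*2+0=0
row: 8 vs 10

buggy=8 correct=10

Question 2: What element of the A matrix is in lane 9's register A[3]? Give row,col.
L=9=>grp=9>>2=2, tig=9&3=1
[3]=>row 2+8=10  col 1·2+1=3

10,3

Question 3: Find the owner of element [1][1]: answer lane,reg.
4,1

r=1⇒gr=1,Rb=0  c=1⇒th=0,odd=1
L=1*4+0=4  i=0*2+1=1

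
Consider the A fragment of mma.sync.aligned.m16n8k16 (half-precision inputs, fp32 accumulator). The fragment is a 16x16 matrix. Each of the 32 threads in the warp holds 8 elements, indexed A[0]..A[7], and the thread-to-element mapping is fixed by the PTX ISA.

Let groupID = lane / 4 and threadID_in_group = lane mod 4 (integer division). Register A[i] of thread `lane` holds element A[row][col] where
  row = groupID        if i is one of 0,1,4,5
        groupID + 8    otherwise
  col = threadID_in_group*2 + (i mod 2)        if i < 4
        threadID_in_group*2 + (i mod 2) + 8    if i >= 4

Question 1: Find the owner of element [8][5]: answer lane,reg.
2,3

r:8=>grp=0,rB=1  c:5=>cB=0,tig=2,lo=1
L=0*4+2=2  i=0*4+1*2+1=3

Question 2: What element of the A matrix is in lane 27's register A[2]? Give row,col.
27: gr=6,th=3
[2] (6+8,3*2+0+0) = (14,6)

14,6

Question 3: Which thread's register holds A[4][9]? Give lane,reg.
16,5

r=4→G=4,rhi=0  c=9→chi=1,T=0,p=1
L=4*4+0=16  i=1*4+0*2+1=5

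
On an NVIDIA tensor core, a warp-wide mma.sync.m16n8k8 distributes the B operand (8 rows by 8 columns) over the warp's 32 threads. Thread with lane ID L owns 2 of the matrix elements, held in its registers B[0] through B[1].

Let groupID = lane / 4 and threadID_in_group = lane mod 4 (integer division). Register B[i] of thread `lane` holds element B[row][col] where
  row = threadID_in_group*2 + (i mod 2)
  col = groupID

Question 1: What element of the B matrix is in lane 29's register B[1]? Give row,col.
3,7

lane 29→29/4=7, 29 mod 4=1
i=1  r:2·1+1→3  c:7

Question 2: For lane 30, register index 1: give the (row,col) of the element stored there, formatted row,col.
5,7

L=30→G=30>>2=7, T=30&3=2
[1]→row 2·2+1=5  col G=7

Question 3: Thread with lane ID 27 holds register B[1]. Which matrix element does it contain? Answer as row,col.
lane 27->27/4=6, 27 mod 4=3
i=1  r:2·3+1->7  c:6

7,6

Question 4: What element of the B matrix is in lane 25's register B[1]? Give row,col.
3,6

25: gid=6,tid=1
[1] (1*2+1,6) = (3,6)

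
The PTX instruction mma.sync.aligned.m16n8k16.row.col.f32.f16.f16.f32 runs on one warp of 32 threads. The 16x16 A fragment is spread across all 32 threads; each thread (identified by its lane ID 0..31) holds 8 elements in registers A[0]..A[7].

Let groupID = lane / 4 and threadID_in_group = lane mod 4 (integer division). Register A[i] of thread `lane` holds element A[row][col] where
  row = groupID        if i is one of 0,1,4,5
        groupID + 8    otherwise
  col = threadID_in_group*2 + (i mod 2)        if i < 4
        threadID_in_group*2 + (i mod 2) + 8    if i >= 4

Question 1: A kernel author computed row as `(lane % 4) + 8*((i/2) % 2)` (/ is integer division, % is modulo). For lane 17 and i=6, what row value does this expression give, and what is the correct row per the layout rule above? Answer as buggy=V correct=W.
`(lane % 4) + 8*((i/2) % 2)`[17,6]->9
17: g=4,t=1
[6] (4+8,1*2+0+8) = (12,10)
row: 9 vs 12

buggy=9 correct=12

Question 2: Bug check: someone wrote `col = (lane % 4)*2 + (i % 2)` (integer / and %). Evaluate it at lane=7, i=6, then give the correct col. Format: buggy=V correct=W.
`(lane % 4)*2 + (i % 2)`[7,6]->6
7: gid=1,tid=3
[6] (1+8,3*2+0+8) = (9,14)
col: 6 vs 14

buggy=6 correct=14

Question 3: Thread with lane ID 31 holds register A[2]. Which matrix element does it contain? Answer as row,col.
15,6

lane 31: G=7 (31/4), T=3 (31%4)
i=2: r=7+8=15, c=3*2+0+0=6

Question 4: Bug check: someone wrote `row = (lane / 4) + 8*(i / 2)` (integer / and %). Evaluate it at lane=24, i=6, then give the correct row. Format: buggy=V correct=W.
`(lane / 4) + 8*(i / 2)`[24,6]⇒30
24: gr=6,th=0
[6] (6+8,0*2+0+8) = (14,8)
row: 30 vs 14

buggy=30 correct=14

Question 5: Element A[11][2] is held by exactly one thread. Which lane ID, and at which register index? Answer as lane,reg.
13,2

r=11->g=3,rb=1  c=2->cb=0,t=1,b0=0
L=3*4+1=13  i=0*4+1*2+0=2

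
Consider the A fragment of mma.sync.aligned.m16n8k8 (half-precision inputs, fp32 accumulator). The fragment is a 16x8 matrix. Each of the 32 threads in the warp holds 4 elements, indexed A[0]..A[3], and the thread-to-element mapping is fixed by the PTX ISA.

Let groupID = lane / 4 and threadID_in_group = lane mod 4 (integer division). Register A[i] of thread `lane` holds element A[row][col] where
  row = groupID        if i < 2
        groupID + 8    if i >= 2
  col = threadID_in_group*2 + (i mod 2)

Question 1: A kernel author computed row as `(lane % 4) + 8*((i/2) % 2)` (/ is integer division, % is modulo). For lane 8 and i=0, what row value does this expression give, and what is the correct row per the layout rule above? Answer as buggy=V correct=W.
`(lane % 4) + 8*((i/2) % 2)`[8,0]=>0
8: grp=2,tig=0
[0] (2+0,0*2+0) = (2,0)
row: 0 vs 2

buggy=0 correct=2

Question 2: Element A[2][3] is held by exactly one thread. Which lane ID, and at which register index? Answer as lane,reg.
9,1

r=2→G=2,rhi=0  c=3→T=1,p=1
L=2*4+1=9  i=0*2+1=1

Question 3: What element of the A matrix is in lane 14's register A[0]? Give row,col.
3,4

lane 14=>14/4=3, 14 mod 4=2
i=0  r:3+0=>3  c:2·2+0=>4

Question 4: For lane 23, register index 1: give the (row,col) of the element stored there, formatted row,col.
5,7

lane 23->23/4=5, 23 mod 4=3
i=1  r:5+0->5  c:2·3+1->7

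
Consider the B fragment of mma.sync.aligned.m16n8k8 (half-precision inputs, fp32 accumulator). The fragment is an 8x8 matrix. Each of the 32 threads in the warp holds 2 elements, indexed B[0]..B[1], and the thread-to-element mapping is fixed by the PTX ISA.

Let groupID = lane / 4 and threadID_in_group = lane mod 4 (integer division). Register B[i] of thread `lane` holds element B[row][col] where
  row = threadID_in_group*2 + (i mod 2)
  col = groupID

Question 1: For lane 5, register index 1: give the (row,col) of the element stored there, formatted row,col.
3,1

5: G=1,T=1
[1] (1*2+1,1) = (3,1)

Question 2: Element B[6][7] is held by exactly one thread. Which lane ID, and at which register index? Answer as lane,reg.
31,0

c: 7->gid=7  r: 6->tid=3,i&1=0
L=7*4+3=31  i=0=0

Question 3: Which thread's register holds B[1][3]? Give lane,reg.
12,1

c=3→G=3  r=1→T=0,p=1
L=3*4+0=12  i=1=1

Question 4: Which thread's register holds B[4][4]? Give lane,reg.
c: 4->gid=4  r: 4->tid=2,i&1=0
L=4*4+2=18  i=0=0

18,0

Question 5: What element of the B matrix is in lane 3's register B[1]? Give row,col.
lane 3→3/4=0, 3 mod 4=3
i=1  r:2·3+1→7  c:0

7,0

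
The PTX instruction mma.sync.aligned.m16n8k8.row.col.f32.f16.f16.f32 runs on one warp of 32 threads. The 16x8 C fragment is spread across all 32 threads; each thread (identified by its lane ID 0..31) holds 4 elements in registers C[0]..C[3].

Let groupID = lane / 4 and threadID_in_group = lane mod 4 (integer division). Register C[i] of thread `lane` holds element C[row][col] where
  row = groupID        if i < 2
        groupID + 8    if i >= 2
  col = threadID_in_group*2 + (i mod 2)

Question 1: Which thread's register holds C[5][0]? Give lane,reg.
r=5->g=5,rb=0  c=0->t=0,b0=0
L=5*4+0=20  i=0*2+0=0

20,0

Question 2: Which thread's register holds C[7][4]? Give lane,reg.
r=7→G=7,rhi=0  c=4→T=2,p=0
L=7*4+2=30  i=0*2+0=0

30,0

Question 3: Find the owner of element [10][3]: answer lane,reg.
r: 10->gid=2,r8=1  c: 3->tid=1,i&1=1
L=2*4+1=9  i=1*2+1=3

9,3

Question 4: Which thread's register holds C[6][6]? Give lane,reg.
27,0

r:6=>grp=6,rB=0  c:6=>tig=3,lo=0
L=6*4+3=27  i=0*2+0=0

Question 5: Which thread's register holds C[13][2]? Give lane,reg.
21,2

r=13⇒gr=5,Rb=1  c=2⇒th=1,odd=0
L=5*4+1=21  i=1*2+0=2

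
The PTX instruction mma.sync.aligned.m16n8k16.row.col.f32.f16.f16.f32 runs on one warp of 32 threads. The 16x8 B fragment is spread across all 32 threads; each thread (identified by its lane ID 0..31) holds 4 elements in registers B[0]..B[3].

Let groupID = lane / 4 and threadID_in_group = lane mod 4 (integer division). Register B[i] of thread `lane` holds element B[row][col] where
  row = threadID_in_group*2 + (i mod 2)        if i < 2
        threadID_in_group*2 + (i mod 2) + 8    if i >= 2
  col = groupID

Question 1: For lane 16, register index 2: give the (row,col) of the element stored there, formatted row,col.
lane 16: G=4 (16/4), T=0 (16%4)
i=2: r=0*2+0+8=8, c=G=4

8,4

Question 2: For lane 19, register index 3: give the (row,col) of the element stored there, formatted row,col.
15,4

lane 19=>19/4=4, 19 mod 4=3
i=3  r:2·3+1+8=>15  c:4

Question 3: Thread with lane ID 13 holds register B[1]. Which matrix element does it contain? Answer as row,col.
3,3

lane 13: G=3 (13/4), T=1 (13%4)
i=1: r=1*2+1+0=3, c=G=3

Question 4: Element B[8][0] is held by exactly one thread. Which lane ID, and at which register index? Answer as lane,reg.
c=0->g=0  r=8->rb=1,t=0,b0=0
L=0*4+0=0  i=1*2+0=2

0,2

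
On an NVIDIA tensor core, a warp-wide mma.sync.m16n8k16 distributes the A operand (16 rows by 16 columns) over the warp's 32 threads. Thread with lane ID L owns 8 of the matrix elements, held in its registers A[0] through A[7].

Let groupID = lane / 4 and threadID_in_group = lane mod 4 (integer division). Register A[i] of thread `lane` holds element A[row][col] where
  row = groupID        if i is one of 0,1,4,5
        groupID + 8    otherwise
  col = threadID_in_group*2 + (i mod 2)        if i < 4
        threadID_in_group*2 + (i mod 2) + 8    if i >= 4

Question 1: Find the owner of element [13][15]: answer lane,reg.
23,7

r=13⇒gr=5,Rb=1  c=15⇒Cb=1,th=3,odd=1
L=5*4+3=23  i=1*4+1*2+1=7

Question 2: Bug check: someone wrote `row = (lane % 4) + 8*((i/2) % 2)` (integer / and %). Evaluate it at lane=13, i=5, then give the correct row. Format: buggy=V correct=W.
buggy=1 correct=3

`(lane % 4) + 8*((i/2) % 2)`[13,5]->1
L=13->g=13>>2=3, t=13&3=1
[5]->row 3+0=3  col 1·2+1+8=11
row: 1 vs 3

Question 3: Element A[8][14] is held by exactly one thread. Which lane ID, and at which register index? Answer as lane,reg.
3,6

r:8=>grp=0,rB=1  c:14=>cB=1,tig=3,lo=0
L=0*4+3=3  i=1*4+1*2+0=6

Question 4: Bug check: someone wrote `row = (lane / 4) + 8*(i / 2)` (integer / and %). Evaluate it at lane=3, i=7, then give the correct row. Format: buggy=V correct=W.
`(lane / 4) + 8*(i / 2)`[3,7]→24
lane 3→3/4=0, 3 mod 4=3
i=7  r:0+8→8  c:2·3+1+8→15
row: 24 vs 8

buggy=24 correct=8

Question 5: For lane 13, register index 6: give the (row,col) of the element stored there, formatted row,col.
11,10

13: g=3,t=1
[6] (3+8,1*2+0+8) = (11,10)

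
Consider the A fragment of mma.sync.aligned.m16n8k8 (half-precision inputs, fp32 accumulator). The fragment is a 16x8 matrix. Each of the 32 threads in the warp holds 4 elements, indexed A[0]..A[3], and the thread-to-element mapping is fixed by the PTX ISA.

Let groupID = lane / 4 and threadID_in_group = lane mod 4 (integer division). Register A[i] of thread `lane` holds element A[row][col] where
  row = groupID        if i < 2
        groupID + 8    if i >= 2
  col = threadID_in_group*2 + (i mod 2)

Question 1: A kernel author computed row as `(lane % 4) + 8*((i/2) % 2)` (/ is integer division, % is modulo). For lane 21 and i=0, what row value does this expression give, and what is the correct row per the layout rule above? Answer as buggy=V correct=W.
buggy=1 correct=5

`(lane % 4) + 8*((i/2) % 2)`[21,0]->1
21: g=5,t=1
[0] (5+0,1*2+0) = (5,2)
row: 1 vs 5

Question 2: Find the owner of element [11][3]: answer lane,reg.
r=11⇒gr=3,Rb=1  c=3⇒th=1,odd=1
L=3*4+1=13  i=1*2+1=3

13,3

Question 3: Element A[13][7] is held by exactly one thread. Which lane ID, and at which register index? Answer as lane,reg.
23,3

r=13→G=5,rhi=1  c=7→T=3,p=1
L=5*4+3=23  i=1*2+1=3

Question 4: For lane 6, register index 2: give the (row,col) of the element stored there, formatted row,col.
9,4

lane 6→6/4=1, 6 mod 4=2
i=2  r:1+8→9  c:2·2+0→4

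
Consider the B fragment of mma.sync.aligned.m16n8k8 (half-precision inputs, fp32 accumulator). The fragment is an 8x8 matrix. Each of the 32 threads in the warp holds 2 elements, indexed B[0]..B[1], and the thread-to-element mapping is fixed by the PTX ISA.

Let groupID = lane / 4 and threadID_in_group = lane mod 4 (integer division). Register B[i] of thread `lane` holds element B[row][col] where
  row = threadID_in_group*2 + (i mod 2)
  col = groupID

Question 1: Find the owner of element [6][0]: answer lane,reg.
c=0→G=0  r=6→T=3,p=0
L=0*4+3=3  i=0=0

3,0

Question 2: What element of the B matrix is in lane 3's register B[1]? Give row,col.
7,0

L=3->gid=3>>2=0, tid=3&3=3
[1]->row 3·2+1=7  col gid=0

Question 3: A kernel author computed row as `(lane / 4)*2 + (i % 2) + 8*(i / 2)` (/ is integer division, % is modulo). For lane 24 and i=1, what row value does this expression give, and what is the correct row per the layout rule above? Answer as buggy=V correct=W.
`(lane / 4)*2 + (i % 2) + 8*(i / 2)`[24,1]->13
L=24->gid=24>>2=6, tid=24&3=0
[1]->row 0·2+1=1  col gid=6
row: 13 vs 1

buggy=13 correct=1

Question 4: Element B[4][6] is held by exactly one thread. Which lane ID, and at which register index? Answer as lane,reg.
c: 6->gid=6  r: 4->tid=2,i&1=0
L=6*4+2=26  i=0=0

26,0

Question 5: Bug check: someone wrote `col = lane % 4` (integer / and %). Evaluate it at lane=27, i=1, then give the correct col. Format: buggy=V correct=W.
buggy=3 correct=6

`lane % 4`[27,1]=>3
lane 27: grp=6 (27/4), tig=3 (27%4)
i=1: r=3*2+1=7, c=grp=6
col: 3 vs 6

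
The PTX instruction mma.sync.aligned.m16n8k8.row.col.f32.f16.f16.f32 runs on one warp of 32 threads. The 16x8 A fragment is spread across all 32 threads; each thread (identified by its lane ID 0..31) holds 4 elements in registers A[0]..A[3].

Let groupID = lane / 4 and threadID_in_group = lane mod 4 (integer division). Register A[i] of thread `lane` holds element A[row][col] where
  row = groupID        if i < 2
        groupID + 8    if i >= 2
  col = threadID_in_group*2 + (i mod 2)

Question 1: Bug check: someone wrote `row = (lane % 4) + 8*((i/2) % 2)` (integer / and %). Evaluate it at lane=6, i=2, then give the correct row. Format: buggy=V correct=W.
buggy=10 correct=9

`(lane % 4) + 8*((i/2) % 2)`[6,2]⇒10
lane 6: gr=1 (6/4), th=2 (6%4)
i=2: r=1+8=9, c=2*2+0=4
row: 10 vs 9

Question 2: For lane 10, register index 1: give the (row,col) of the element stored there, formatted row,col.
10: gid=2,tid=2
[1] (2+0,2*2+1) = (2,5)

2,5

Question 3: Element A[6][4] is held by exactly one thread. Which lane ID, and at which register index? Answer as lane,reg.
26,0

r=6->g=6,rb=0  c=4->t=2,b0=0
L=6*4+2=26  i=0*2+0=0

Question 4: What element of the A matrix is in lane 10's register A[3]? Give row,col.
10,5

10: gid=2,tid=2
[3] (2+8,2*2+1) = (10,5)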